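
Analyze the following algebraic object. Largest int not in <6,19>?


gcd(6,19)=1 => F=ab-a-b=6*19-6-19=114-25=89


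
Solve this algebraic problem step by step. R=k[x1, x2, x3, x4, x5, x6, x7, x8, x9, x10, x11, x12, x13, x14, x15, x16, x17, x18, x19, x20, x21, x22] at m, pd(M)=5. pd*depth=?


pd+depth=22
depth=22-5=17
pd*depth=5*17=85


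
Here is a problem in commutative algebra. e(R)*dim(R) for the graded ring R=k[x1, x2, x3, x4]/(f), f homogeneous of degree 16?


e(R)=deg(f)=16, dim(R)=4-1=3
e*dim=16*3=48


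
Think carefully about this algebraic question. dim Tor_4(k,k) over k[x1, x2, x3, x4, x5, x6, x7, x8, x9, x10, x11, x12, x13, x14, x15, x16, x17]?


Koszul: C(n,i)=C(17,4)=2380


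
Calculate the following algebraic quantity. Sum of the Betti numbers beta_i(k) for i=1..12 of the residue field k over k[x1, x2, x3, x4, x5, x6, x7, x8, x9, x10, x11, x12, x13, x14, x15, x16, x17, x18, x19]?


Koszul resolution: beta_i(k)=C(n,i), n=19
C(19,1)=19, C(19,2)=171, C(19,3)=969, C(19,4)=3876, C(19,5)=11628, C(19,6)=27132, C(19,7)=50388, C(19,8)=75582, C(19,9)=92378, C(19,10)=92378, C(19,11)=75582, C(19,12)=50388
Sum=480491


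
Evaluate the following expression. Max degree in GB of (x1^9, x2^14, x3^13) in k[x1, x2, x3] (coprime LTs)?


Pure powers, coprime LTs => already GB.
Degrees: 9, 14, 13
Max=14


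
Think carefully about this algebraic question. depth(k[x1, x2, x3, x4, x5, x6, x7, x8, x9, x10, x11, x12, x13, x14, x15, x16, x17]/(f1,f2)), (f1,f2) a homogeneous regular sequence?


depth(R)=17
depth(R/I)=17-2=15


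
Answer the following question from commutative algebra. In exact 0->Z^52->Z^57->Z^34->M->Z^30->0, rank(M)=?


Alt sum=0:
(-1)^0*52 + (-1)^1*57 + (-1)^2*34 + (-1)^3*? + (-1)^4*30=0
rank(M)=59


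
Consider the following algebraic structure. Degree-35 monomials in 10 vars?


C(d+n-1,n-1)=C(44,9)=708930508


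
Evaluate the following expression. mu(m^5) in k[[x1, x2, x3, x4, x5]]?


C(n+d-1,d)=C(9,5)=126


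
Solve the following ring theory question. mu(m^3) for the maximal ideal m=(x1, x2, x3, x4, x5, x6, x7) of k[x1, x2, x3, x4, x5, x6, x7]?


Graded Nakayama: mu(m^d) = dim_k (m^d/m^(d+1)) = #degree-3 monomials in 7 vars
C(n+d-1,d)=C(9,3)=84


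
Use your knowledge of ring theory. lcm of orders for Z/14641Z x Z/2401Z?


Exponent = lcm of the cyclic orders; pairwise coprime => product.
11^4*7^4=14641*2401=35153041


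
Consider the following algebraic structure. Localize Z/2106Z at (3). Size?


3-primary part: 2106=3^4*26
Size=3^4=81


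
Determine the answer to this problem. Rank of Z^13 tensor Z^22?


rank(M(x)N) = rank(M)*rank(N)
13*22 = 286


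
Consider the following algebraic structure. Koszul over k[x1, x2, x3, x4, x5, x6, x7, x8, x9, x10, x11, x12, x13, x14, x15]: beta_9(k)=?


C(n,i)=C(15,9)=5005


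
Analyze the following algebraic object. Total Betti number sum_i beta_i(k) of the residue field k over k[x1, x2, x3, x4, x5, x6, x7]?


Koszul resolution: beta_i(k)=C(n,i), n=7
sum_i C(7,i) = 2^7 = 128


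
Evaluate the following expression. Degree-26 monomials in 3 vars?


C(d+n-1,n-1)=C(28,2)=378


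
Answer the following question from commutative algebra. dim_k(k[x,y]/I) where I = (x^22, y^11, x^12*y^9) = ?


k[x,y]/I, I = (x^22, y^11, x^12*y^9)
Rect: 22x11=242. Corner: (22-12)x(11-9)=20.
dim = 242-20 = 222


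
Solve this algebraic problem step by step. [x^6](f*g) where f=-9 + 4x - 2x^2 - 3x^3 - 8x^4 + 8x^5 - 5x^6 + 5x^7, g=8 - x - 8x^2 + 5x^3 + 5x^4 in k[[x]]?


[x^6] = sum a_i*b_j, i+j=6
  -2*5=-10
  -3*5=-15
  -8*-8=64
  8*-1=-8
  -5*8=-40
Sum=-9


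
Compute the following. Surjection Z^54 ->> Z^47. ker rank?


rank(ker) = 54-47 = 7


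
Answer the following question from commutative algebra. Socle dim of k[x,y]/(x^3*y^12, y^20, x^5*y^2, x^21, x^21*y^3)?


Socle = ann(m) = span of standard monomials u with x*u, y*u in I (staircase corners).
Redundant generators: x^21*y^3
Minimal generators: x^21, x^5*y^2, x^3*y^12, y^20
Corners: x^2y^19, x^4y^11, x^20y
Socle dim=3


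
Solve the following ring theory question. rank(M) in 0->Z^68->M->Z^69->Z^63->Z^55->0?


Alt sum=0:
(-1)^0*68 + (-1)^1*? + (-1)^2*69 + (-1)^3*63 + (-1)^4*55=0
rank(M)=129


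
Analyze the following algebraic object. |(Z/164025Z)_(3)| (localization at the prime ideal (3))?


3-primary part: 164025=3^8*25
Size=3^8=6561


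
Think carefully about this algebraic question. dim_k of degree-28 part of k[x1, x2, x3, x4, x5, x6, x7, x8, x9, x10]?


C(d+n-1,n-1)=C(37,9)=124403620


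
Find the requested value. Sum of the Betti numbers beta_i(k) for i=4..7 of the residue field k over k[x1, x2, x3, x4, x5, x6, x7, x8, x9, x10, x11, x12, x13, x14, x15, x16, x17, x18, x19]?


Koszul resolution: beta_i(k)=C(n,i), n=19
C(19,4)=3876, C(19,5)=11628, C(19,6)=27132, C(19,7)=50388
Sum=93024


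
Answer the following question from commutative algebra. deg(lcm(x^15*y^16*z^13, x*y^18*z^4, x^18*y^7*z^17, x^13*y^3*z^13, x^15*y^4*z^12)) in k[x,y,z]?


lcm = componentwise max:
x: max(15,1,18,13,15)=18
y: max(16,18,7,3,4)=18
z: max(13,4,17,13,12)=17
Total=18+18+17=53


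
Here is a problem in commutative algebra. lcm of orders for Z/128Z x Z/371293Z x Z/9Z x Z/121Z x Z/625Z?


Exponent = lcm of the cyclic orders; pairwise coprime => product.
2^7*13^5*3^2*11^2*5^4=128*371293*9*121*625=32347046160000


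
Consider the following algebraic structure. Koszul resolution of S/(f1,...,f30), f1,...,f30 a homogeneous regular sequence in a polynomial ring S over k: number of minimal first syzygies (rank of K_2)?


Regular sequence => Koszul complex is the minimal free resolution.
Syz_1 minimally generated by Koszul relations f_i*e_j - f_j*e_i (i<j): mu(Syz_1) = beta_2 = C(m,2) = m(m-1)/2
m=30
30*29/2 = 435


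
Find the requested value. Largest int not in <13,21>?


gcd(13,21)=1 => F=ab-a-b=13*21-13-21=273-34=239


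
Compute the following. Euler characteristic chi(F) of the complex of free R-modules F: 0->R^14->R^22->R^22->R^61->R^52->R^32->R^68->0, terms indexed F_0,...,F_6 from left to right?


chi = sum (-1)^i * rank:
(-1)^0*14=14
(-1)^1*22=-22
(-1)^2*22=22
(-1)^3*61=-61
(-1)^4*52=52
(-1)^5*32=-32
(-1)^6*68=68
chi=41


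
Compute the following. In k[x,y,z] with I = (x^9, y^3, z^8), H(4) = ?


Need i<9, j<3, k<8 with i+j+k=4.
For each i, j ranges over max(0,4-i-7)..min(2,4-i):
  i=0: j in [0,2] -> 3
  i=1: j in [0,2] -> 3
  i=2: j in [0,2] -> 3
  i=3: j in [0,1] -> 2
  i=4: j in [0,0] -> 1
H(4) = 3+3+3+2+1 = 12


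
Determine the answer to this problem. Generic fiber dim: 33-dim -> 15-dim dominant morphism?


dim(fiber)=dim(X)-dim(Y)=33-15=18


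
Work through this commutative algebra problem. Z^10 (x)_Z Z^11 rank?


rank(M(x)N) = rank(M)*rank(N)
10*11 = 110


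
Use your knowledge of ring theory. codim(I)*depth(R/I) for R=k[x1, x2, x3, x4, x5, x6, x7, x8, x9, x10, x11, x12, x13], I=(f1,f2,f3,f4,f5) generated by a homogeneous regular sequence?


codim=5, depth=dim(R/I)=13-5=8
Product=5*8=40


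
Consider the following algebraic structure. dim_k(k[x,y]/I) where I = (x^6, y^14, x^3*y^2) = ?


k[x,y]/I, I = (x^6, y^14, x^3*y^2)
Rect: 6x14=84. Corner: (6-3)x(14-2)=36.
dim = 84-36 = 48


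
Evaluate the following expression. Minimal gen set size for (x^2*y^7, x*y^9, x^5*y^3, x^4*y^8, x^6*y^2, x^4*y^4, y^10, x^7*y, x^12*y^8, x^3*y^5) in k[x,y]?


Remove redundant (divisible by others).
x^4*y^8 redundant.
x^12*y^8 redundant.
Min: x^7*y, x^6*y^2, x^5*y^3, x^4*y^4, x^3*y^5, x^2*y^7, x*y^9, y^10
Count=8


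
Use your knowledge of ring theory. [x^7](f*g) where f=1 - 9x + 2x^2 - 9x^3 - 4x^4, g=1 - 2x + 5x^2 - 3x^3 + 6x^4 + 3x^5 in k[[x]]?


[x^7] = sum a_i*b_j, i+j=7
  2*3=6
  -9*6=-54
  -4*-3=12
Sum=-36


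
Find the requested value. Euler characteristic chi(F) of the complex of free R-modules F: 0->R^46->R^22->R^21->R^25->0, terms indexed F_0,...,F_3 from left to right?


chi = sum (-1)^i * rank:
(-1)^0*46=46
(-1)^1*22=-22
(-1)^2*21=21
(-1)^3*25=-25
chi=20


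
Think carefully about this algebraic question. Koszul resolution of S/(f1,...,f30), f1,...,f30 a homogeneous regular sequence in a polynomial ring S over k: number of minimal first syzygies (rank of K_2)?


Regular sequence => Koszul complex is the minimal free resolution.
Syz_1 minimally generated by Koszul relations f_i*e_j - f_j*e_i (i<j): mu(Syz_1) = beta_2 = C(m,2) = m(m-1)/2
m=30
30*29/2 = 435


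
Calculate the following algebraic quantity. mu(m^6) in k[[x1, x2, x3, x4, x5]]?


C(n+d-1,d)=C(10,6)=210


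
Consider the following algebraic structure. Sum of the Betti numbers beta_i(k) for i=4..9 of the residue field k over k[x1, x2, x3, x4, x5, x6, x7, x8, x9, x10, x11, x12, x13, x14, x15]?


Koszul resolution: beta_i(k)=C(n,i), n=15
C(15,4)=1365, C(15,5)=3003, C(15,6)=5005, C(15,7)=6435, C(15,8)=6435, C(15,9)=5005
Sum=27248


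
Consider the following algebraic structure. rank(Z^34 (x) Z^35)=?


rank(M(x)N) = rank(M)*rank(N)
34*35 = 1190


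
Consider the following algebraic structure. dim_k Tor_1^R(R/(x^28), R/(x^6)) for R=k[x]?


Tor_1(R/I,R/J)=(I cap J)/IJ=(x^28)/(x^34)
dim=34-28=min(28,6)=6


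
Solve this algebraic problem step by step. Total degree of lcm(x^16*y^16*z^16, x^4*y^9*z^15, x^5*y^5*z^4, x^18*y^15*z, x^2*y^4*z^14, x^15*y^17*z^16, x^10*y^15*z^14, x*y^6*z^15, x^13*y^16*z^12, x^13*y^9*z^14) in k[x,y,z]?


lcm = componentwise max:
x: max(16,4,5,18,2,15,10,1,13,13)=18
y: max(16,9,5,15,4,17,15,6,16,9)=17
z: max(16,15,4,1,14,16,14,15,12,14)=16
Total=18+17+16=51


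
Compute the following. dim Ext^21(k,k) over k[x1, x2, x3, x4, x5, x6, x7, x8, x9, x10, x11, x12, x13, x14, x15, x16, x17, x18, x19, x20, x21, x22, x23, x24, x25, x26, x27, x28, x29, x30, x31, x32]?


C(n,i)=C(32,21)=129024480


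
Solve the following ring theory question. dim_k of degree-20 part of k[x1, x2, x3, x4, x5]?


C(d+n-1,n-1)=C(24,4)=10626


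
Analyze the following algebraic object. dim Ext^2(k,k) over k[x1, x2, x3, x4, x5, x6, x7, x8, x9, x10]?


C(n,i)=C(10,2)=45


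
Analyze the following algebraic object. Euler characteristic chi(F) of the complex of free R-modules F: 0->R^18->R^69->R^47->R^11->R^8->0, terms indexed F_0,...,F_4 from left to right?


chi = sum (-1)^i * rank:
(-1)^0*18=18
(-1)^1*69=-69
(-1)^2*47=47
(-1)^3*11=-11
(-1)^4*8=8
chi=-7


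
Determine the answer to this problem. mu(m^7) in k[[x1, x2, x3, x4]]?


C(n+d-1,d)=C(10,7)=120


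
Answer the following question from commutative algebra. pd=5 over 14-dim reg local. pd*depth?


pd+depth=14
depth=14-5=9
pd*depth=5*9=45


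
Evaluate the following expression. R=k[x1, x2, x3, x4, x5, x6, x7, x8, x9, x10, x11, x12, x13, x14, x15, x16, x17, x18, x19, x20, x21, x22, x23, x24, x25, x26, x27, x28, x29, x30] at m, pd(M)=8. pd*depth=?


pd+depth=30
depth=30-8=22
pd*depth=8*22=176


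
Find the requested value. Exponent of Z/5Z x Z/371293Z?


Exponent = lcm of the cyclic orders; pairwise coprime => product.
5^1*13^5=5*371293=1856465


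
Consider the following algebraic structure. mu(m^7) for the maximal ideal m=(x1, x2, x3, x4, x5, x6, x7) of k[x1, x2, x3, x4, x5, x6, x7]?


Graded Nakayama: mu(m^d) = dim_k (m^d/m^(d+1)) = #degree-7 monomials in 7 vars
C(n+d-1,d)=C(13,7)=1716


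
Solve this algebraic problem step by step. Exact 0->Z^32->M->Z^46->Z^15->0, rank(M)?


Alt sum=0:
(-1)^0*32 + (-1)^1*? + (-1)^2*46 + (-1)^3*15=0
rank(M)=63


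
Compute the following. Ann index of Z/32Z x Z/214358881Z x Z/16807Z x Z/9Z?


Exponent = lcm of the cyclic orders; pairwise coprime => product.
2^5*11^8*7^5*3^2=32*214358881*16807*9=1037586157334496


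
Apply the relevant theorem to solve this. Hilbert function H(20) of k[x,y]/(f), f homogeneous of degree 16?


H(t)=d for t>=d-1.
d=16, t=20
H(20)=16


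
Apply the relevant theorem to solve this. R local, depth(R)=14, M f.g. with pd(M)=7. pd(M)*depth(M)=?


pd+depth=14
depth=14-7=7
pd*depth=7*7=49


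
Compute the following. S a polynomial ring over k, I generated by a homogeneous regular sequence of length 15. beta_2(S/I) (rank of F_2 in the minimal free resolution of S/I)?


Regular sequence => Koszul complex is the minimal free resolution.
Syz_1 minimally generated by Koszul relations f_i*e_j - f_j*e_i (i<j): mu(Syz_1) = beta_2 = C(m,2) = m(m-1)/2
m=15
15*14/2 = 105


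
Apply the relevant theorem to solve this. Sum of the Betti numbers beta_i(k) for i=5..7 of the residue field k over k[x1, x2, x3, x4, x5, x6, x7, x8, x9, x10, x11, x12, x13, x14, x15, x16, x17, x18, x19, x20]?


Koszul resolution: beta_i(k)=C(n,i), n=20
C(20,5)=15504, C(20,6)=38760, C(20,7)=77520
Sum=131784


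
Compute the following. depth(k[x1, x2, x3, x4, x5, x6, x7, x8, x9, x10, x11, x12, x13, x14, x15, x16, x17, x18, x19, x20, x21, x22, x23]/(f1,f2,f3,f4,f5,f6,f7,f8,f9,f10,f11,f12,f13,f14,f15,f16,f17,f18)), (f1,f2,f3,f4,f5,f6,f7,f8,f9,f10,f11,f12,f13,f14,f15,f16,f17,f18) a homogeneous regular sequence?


depth(R)=23
depth(R/I)=23-18=5


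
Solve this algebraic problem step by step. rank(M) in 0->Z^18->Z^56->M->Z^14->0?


Alt sum=0:
(-1)^0*18 + (-1)^1*56 + (-1)^2*? + (-1)^3*14=0
rank(M)=52


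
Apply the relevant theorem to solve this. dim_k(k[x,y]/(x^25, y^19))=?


Basis: x^i*y^j, i<25, j<19
25*19=475


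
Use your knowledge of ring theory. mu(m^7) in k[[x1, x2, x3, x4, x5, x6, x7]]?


C(n+d-1,d)=C(13,7)=1716


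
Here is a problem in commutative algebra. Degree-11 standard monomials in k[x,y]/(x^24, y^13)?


k[x,y], I = (x^24, y^13), d = 11
Need i < 24 and d-i < 13.
Range: 0 <= i <= 11.
H(11) = 12


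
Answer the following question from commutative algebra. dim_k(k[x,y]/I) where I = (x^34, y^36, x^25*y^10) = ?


k[x,y]/I, I = (x^34, y^36, x^25*y^10)
Rect: 34x36=1224. Corner: (34-25)x(36-10)=234.
dim = 1224-234 = 990


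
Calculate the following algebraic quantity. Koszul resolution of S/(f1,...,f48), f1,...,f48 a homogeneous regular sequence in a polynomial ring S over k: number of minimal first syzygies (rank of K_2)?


Regular sequence => Koszul complex is the minimal free resolution.
Syz_1 minimally generated by Koszul relations f_i*e_j - f_j*e_i (i<j): mu(Syz_1) = beta_2 = C(m,2) = m(m-1)/2
m=48
48*47/2 = 1128


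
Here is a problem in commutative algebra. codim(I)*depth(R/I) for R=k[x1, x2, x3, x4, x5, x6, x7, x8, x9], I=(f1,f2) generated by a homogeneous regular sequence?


codim=2, depth=dim(R/I)=9-2=7
Product=2*7=14


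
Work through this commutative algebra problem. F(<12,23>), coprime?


gcd(12,23)=1 => F=ab-a-b=12*23-12-23=276-35=241


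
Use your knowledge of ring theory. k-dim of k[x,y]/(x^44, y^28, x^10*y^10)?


k[x,y]/I, I = (x^44, y^28, x^10*y^10)
Rect: 44x28=1232. Corner: (44-10)x(28-10)=612.
dim = 1232-612 = 620


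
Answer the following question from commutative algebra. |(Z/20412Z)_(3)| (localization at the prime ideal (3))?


3-primary part: 20412=3^6*28
Size=3^6=729


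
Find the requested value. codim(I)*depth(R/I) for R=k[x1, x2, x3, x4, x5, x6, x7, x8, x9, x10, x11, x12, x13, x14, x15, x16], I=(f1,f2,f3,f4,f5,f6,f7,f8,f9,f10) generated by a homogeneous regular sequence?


codim=10, depth=dim(R/I)=16-10=6
Product=10*6=60


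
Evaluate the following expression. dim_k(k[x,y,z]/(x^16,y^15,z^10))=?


Basis: x^iy^jz^k, i<16,j<15,k<10
16*15*10=2400


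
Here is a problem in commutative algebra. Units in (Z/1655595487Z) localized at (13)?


Local ring = Z/4826809Z.
phi(4826809) = 13^5*(13-1) = 4455516


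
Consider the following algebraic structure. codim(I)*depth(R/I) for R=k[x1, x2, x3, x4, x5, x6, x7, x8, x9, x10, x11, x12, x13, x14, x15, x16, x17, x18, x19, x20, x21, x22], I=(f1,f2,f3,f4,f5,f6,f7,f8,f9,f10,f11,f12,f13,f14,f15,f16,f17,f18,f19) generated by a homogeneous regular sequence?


codim=19, depth=dim(R/I)=22-19=3
Product=19*3=57


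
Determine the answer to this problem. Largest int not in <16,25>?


gcd(16,25)=1 => F=ab-a-b=16*25-16-25=400-41=359


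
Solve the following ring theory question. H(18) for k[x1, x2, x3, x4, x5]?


C(d+n-1,n-1)=C(22,4)=7315


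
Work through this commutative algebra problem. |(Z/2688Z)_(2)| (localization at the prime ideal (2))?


2-primary part: 2688=2^7*21
Size=2^7=128


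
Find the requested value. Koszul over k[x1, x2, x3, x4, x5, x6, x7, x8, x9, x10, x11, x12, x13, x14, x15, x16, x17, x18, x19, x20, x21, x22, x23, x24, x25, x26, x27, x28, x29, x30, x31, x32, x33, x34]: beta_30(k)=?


C(n,i)=C(34,30)=46376


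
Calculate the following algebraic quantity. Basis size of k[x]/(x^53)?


Basis: 1,x,...,x^52
dim=53


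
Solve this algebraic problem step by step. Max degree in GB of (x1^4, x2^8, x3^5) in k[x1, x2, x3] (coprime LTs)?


Pure powers, coprime LTs => already GB.
Degrees: 4, 8, 5
Max=8


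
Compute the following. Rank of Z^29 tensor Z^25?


rank(M(x)N) = rank(M)*rank(N)
29*25 = 725


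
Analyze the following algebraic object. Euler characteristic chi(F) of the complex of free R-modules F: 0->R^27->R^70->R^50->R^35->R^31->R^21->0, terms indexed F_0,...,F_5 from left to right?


chi = sum (-1)^i * rank:
(-1)^0*27=27
(-1)^1*70=-70
(-1)^2*50=50
(-1)^3*35=-35
(-1)^4*31=31
(-1)^5*21=-21
chi=-18


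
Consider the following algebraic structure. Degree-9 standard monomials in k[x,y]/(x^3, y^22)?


k[x,y], I = (x^3, y^22), d = 9
Need i < 3 and d-i < 22.
Range: 0 <= i <= 2.
H(9) = 3


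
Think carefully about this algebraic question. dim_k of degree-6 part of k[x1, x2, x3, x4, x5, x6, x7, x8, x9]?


C(d+n-1,n-1)=C(14,8)=3003


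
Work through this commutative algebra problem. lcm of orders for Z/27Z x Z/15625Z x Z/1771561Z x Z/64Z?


Exponent = lcm of the cyclic orders; pairwise coprime => product.
3^3*5^6*11^6*2^6=27*15625*1771561*64=47832147000000


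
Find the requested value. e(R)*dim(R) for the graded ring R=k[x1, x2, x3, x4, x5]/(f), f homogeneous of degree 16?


e(R)=deg(f)=16, dim(R)=5-1=4
e*dim=16*4=64


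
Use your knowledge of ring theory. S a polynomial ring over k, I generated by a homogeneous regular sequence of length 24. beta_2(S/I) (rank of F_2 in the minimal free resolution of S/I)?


Regular sequence => Koszul complex is the minimal free resolution.
Syz_1 minimally generated by Koszul relations f_i*e_j - f_j*e_i (i<j): mu(Syz_1) = beta_2 = C(m,2) = m(m-1)/2
m=24
24*23/2 = 276


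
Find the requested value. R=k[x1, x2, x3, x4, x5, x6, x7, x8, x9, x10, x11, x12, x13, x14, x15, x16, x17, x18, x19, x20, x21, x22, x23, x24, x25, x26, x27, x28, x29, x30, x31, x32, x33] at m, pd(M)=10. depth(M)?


pd+depth=depth(R)=33
depth=33-10=23


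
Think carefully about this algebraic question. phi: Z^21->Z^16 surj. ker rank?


rank(ker) = 21-16 = 5


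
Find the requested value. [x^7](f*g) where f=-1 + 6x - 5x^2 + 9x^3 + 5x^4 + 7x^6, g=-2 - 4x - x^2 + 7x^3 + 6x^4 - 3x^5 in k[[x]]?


[x^7] = sum a_i*b_j, i+j=7
  -5*-3=15
  9*6=54
  5*7=35
  7*-4=-28
Sum=76


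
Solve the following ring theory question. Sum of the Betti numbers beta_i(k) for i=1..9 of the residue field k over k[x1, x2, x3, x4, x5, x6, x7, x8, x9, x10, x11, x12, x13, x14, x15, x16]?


Koszul resolution: beta_i(k)=C(n,i), n=16
C(16,1)=16, C(16,2)=120, C(16,3)=560, C(16,4)=1820, C(16,5)=4368, C(16,6)=8008, C(16,7)=11440, C(16,8)=12870, C(16,9)=11440
Sum=50642


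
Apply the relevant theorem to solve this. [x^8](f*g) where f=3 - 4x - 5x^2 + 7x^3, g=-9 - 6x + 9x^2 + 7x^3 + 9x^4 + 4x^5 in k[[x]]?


[x^8] = sum a_i*b_j, i+j=8
  7*4=28
Sum=28


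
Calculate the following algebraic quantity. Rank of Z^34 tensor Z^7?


rank(M(x)N) = rank(M)*rank(N)
34*7 = 238


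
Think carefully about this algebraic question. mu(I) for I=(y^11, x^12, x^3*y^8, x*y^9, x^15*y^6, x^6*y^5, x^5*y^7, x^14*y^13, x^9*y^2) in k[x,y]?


Remove redundant (divisible by others).
x^14*y^13 redundant.
x^15*y^6 redundant.
Min: x^12, x^9*y^2, x^6*y^5, x^5*y^7, x^3*y^8, x*y^9, y^11
Count=7


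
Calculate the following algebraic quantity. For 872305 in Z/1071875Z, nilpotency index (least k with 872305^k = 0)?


872305^k mod 1071875:
k=1: 872305
k=2: 525525
k=3: 728875
k=4: 428750
k=5: 0
First zero at k = 5


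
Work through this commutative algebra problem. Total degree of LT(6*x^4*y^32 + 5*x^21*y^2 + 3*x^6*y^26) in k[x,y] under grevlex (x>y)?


LT: 6*x^4*y^32
deg_x=4, deg_y=32
Total=4+32=36


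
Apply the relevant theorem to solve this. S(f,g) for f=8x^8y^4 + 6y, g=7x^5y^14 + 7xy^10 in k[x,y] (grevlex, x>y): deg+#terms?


LT(f)=8x^8y^4, LT(g)=7x^5y^14
lcm(LM)=x^8y^14
S(f,g) (scaled by 56 to clear denominators) = 7y^10*f - 8x^3*g = -56x^4y^10 + 42y^11
2 terms, deg 14.
14+2=16


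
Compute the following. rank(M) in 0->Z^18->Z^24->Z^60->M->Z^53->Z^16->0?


Alt sum=0:
(-1)^0*18 + (-1)^1*24 + (-1)^2*60 + (-1)^3*? + (-1)^4*53 + (-1)^5*16=0
rank(M)=91


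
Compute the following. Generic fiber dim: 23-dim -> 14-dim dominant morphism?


dim(fiber)=dim(X)-dim(Y)=23-14=9


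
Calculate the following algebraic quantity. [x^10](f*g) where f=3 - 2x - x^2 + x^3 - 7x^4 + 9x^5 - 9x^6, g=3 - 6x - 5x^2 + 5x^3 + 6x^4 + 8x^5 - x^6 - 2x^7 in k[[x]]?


[x^10] = sum a_i*b_j, i+j=10
  1*-2=-2
  -7*-1=7
  9*8=72
  -9*6=-54
Sum=23


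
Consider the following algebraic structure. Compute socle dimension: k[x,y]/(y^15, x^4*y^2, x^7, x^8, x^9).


Socle = ann(m) = span of standard monomials u with x*u, y*u in I (staircase corners).
Redundant generators: x^8, x^9
Minimal generators: x^7, x^4*y^2, y^15
Corners: x^3y^14, x^6y
Socle dim=2


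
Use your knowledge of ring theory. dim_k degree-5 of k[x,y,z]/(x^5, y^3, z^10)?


Need i<5, j<3, k<10 with i+j+k=5.
For each i, j ranges over max(0,5-i-9)..min(2,5-i):
  i=0: j in [0,2] -> 3
  i=1: j in [0,2] -> 3
  i=2: j in [0,2] -> 3
  i=3: j in [0,2] -> 3
  i=4: j in [0,1] -> 2
H(5) = 3+3+3+3+2 = 14


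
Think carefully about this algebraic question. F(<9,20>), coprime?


gcd(9,20)=1 => F=ab-a-b=9*20-9-20=180-29=151


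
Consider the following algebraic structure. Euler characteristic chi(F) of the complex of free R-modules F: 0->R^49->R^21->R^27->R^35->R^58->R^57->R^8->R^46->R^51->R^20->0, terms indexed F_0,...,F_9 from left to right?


chi = sum (-1)^i * rank:
(-1)^0*49=49
(-1)^1*21=-21
(-1)^2*27=27
(-1)^3*35=-35
(-1)^4*58=58
(-1)^5*57=-57
(-1)^6*8=8
(-1)^7*46=-46
(-1)^8*51=51
(-1)^9*20=-20
chi=14


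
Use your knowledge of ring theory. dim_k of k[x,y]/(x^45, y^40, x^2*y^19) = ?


k[x,y]/I, I = (x^45, y^40, x^2*y^19)
Rect: 45x40=1800. Corner: (45-2)x(40-19)=903.
dim = 1800-903 = 897


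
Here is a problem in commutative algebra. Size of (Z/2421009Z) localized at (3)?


3-primary part: 2421009=3^10*41
Size=3^10=59049


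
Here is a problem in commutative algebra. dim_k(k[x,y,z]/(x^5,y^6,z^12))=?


Basis: x^iy^jz^k, i<5,j<6,k<12
5*6*12=360


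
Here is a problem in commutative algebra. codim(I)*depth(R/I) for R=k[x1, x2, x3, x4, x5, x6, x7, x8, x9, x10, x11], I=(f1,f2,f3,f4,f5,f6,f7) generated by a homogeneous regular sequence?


codim=7, depth=dim(R/I)=11-7=4
Product=7*4=28


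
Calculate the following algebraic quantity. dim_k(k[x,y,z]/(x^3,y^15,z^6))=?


Basis: x^iy^jz^k, i<3,j<15,k<6
3*15*6=270


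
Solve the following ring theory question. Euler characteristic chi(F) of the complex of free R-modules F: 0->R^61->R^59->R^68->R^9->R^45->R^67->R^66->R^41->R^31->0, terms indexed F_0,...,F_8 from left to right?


chi = sum (-1)^i * rank:
(-1)^0*61=61
(-1)^1*59=-59
(-1)^2*68=68
(-1)^3*9=-9
(-1)^4*45=45
(-1)^5*67=-67
(-1)^6*66=66
(-1)^7*41=-41
(-1)^8*31=31
chi=95


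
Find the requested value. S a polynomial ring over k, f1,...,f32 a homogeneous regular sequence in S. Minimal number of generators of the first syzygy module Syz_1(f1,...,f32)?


Regular sequence => Koszul complex is the minimal free resolution.
Syz_1 minimally generated by Koszul relations f_i*e_j - f_j*e_i (i<j): mu(Syz_1) = beta_2 = C(m,2) = m(m-1)/2
m=32
32*31/2 = 496


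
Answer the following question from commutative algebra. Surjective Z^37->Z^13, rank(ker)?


rank(ker) = 37-13 = 24


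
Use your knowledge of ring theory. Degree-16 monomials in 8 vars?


C(d+n-1,n-1)=C(23,7)=245157


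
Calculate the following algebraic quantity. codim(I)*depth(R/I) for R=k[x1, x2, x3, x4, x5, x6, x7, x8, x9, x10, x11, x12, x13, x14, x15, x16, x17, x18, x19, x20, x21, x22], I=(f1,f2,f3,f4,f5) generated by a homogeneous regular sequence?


codim=5, depth=dim(R/I)=22-5=17
Product=5*17=85


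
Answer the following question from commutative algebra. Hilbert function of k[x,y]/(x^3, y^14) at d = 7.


k[x,y], I = (x^3, y^14), d = 7
Need i < 3 and d-i < 14.
Range: 0 <= i <= 2.
H(7) = 3


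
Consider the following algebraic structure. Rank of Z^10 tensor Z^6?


rank(M(x)N) = rank(M)*rank(N)
10*6 = 60


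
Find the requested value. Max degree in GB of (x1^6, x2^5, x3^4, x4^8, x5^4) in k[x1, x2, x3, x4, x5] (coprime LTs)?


Pure powers, coprime LTs => already GB.
Degrees: 6, 5, 4, 8, 4
Max=8


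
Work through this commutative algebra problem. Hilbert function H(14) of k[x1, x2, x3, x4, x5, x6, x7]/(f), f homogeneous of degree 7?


C(20,6)-C(13,6)=38760-1716=37044


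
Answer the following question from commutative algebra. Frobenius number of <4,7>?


gcd(4,7)=1 => F=ab-a-b=4*7-4-7=28-11=17


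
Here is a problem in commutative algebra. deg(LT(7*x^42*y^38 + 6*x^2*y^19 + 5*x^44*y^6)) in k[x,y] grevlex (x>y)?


LT: 7*x^42*y^38
deg_x=42, deg_y=38
Total=42+38=80


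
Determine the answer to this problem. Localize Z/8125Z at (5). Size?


5-primary part: 8125=5^4*13
Size=5^4=625


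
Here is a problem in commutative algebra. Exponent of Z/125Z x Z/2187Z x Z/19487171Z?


Exponent = lcm of the cyclic orders; pairwise coprime => product.
5^3*3^7*11^7=125*2187*19487171=5327305372125


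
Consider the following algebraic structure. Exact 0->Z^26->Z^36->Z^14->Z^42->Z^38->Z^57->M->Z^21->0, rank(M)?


Alt sum=0:
(-1)^0*26 + (-1)^1*36 + (-1)^2*14 + (-1)^3*42 + (-1)^4*38 + (-1)^5*57 + (-1)^6*? + (-1)^7*21=0
rank(M)=78


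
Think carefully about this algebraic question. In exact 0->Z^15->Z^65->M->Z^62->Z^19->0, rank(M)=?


Alt sum=0:
(-1)^0*15 + (-1)^1*65 + (-1)^2*? + (-1)^3*62 + (-1)^4*19=0
rank(M)=93


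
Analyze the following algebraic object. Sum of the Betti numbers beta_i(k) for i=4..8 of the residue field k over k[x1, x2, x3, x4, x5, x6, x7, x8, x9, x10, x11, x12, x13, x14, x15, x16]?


Koszul resolution: beta_i(k)=C(n,i), n=16
C(16,4)=1820, C(16,5)=4368, C(16,6)=8008, C(16,7)=11440, C(16,8)=12870
Sum=38506


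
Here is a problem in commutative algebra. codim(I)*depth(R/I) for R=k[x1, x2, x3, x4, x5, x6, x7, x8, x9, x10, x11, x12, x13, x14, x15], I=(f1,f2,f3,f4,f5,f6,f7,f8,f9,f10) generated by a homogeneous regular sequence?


codim=10, depth=dim(R/I)=15-10=5
Product=10*5=50


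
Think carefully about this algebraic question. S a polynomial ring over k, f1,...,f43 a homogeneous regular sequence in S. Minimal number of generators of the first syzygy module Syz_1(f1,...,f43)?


Regular sequence => Koszul complex is the minimal free resolution.
Syz_1 minimally generated by Koszul relations f_i*e_j - f_j*e_i (i<j): mu(Syz_1) = beta_2 = C(m,2) = m(m-1)/2
m=43
43*42/2 = 903


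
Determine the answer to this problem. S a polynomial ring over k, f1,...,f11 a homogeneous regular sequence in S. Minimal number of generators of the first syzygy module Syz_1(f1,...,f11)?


Regular sequence => Koszul complex is the minimal free resolution.
Syz_1 minimally generated by Koszul relations f_i*e_j - f_j*e_i (i<j): mu(Syz_1) = beta_2 = C(m,2) = m(m-1)/2
m=11
11*10/2 = 55


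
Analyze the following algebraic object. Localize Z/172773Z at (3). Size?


3-primary part: 172773=3^7*79
Size=3^7=2187


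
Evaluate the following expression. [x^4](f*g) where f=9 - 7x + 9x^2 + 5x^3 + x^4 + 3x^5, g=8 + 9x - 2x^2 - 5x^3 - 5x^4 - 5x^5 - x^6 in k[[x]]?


[x^4] = sum a_i*b_j, i+j=4
  9*-5=-45
  -7*-5=35
  9*-2=-18
  5*9=45
  1*8=8
Sum=25


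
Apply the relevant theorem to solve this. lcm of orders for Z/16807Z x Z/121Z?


Exponent = lcm of the cyclic orders; pairwise coprime => product.
7^5*11^2=16807*121=2033647


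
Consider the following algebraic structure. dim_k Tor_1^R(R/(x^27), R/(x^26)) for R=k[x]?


Tor_1(R/I,R/J)=(I cap J)/IJ=(x^27)/(x^53)
dim=53-27=min(27,26)=26


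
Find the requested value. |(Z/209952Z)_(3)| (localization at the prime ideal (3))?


3-primary part: 209952=3^8*32
Size=3^8=6561


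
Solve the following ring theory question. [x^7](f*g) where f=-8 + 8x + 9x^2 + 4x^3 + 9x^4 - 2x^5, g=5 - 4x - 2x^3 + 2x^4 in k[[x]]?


[x^7] = sum a_i*b_j, i+j=7
  4*2=8
  9*-2=-18
Sum=-10


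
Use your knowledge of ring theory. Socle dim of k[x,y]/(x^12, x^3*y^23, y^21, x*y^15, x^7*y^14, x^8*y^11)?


Socle = ann(m) = span of standard monomials u with x*u, y*u in I (staircase corners).
Redundant generators: x^3*y^23
Minimal generators: x^12, x^8*y^11, x^7*y^14, x*y^15, y^21
Corners: y^20, x^6y^14, x^7y^13, x^11y^10
Socle dim=4


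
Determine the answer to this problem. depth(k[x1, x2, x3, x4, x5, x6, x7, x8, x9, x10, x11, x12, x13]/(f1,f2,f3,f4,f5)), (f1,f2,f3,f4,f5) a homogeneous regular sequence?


depth(R)=13
depth(R/I)=13-5=8


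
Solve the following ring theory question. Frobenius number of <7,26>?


gcd(7,26)=1 => F=ab-a-b=7*26-7-26=182-33=149


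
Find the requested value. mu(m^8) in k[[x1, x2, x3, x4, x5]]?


C(n+d-1,d)=C(12,8)=495


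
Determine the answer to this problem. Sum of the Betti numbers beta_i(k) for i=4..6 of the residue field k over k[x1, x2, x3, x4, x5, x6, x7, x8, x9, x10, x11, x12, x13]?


Koszul resolution: beta_i(k)=C(n,i), n=13
C(13,4)=715, C(13,5)=1287, C(13,6)=1716
Sum=3718


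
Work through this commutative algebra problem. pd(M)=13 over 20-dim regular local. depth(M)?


pd+depth=depth(R)=20
depth=20-13=7


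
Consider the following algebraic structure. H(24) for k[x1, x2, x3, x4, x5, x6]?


C(d+n-1,n-1)=C(29,5)=118755


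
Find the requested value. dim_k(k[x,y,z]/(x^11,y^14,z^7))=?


Basis: x^iy^jz^k, i<11,j<14,k<7
11*14*7=1078


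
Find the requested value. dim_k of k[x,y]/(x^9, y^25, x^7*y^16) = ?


k[x,y]/I, I = (x^9, y^25, x^7*y^16)
Rect: 9x25=225. Corner: (9-7)x(25-16)=18.
dim = 225-18 = 207


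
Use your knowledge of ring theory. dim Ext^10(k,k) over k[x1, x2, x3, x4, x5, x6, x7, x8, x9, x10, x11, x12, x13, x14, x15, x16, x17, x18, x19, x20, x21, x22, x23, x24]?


C(n,i)=C(24,10)=1961256


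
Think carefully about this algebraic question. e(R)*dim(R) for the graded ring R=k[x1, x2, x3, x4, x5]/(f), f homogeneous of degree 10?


e(R)=deg(f)=10, dim(R)=5-1=4
e*dim=10*4=40


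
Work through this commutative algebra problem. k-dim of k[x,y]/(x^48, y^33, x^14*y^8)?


k[x,y]/I, I = (x^48, y^33, x^14*y^8)
Rect: 48x33=1584. Corner: (48-14)x(33-8)=850.
dim = 1584-850 = 734


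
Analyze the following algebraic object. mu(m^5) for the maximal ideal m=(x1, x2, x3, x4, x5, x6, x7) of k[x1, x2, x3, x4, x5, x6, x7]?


Graded Nakayama: mu(m^d) = dim_k (m^d/m^(d+1)) = #degree-5 monomials in 7 vars
C(n+d-1,d)=C(11,5)=462


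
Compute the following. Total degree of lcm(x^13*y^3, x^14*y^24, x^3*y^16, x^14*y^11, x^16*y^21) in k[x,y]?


lcm = componentwise max:
x: max(13,14,3,14,16)=16
y: max(3,24,16,11,21)=24
Total=16+24=40


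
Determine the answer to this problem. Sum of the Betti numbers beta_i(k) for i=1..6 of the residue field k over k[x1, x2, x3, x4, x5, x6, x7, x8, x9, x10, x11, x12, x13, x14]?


Koszul resolution: beta_i(k)=C(n,i), n=14
C(14,1)=14, C(14,2)=91, C(14,3)=364, C(14,4)=1001, C(14,5)=2002, C(14,6)=3003
Sum=6475


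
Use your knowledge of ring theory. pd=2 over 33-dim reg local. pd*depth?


pd+depth=33
depth=33-2=31
pd*depth=2*31=62


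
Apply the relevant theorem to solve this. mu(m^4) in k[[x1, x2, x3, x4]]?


C(n+d-1,d)=C(7,4)=35


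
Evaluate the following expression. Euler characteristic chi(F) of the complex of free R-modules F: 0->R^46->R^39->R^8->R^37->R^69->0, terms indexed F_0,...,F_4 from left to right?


chi = sum (-1)^i * rank:
(-1)^0*46=46
(-1)^1*39=-39
(-1)^2*8=8
(-1)^3*37=-37
(-1)^4*69=69
chi=47


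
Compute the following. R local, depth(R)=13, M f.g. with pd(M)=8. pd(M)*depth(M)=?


pd+depth=13
depth=13-8=5
pd*depth=8*5=40


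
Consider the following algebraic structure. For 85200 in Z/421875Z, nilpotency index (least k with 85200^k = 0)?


85200^k mod 421875:
k=1: 85200
k=2: 258750
k=3: 0
First zero at k = 3


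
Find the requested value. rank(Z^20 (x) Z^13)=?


rank(M(x)N) = rank(M)*rank(N)
20*13 = 260


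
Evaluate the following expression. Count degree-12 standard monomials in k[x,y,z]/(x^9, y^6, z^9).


Need i<9, j<6, k<9 with i+j+k=12.
For each i, j ranges over max(0,12-i-8)..min(5,12-i):
  i=0: j in [4,5] -> 2
  i=1: j in [3,5] -> 3
  i=2: j in [2,5] -> 4
  i=3: j in [1,5] -> 5
  i=4: j in [0,5] -> 6
  i=5: j in [0,5] -> 6
  i=6: j in [0,5] -> 6
  i=7: j in [0,5] -> 6
  i=8: j in [0,4] -> 5
H(12) = 2+3+4+5+6+6+6+6+5 = 43


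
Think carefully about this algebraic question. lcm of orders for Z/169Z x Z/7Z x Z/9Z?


Exponent = lcm of the cyclic orders; pairwise coprime => product.
13^2*7^1*3^2=169*7*9=10647


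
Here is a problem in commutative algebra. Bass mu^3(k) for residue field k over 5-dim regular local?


C(n,i)=C(5,3)=10


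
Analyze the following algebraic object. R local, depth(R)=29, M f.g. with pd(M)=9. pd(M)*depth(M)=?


pd+depth=29
depth=29-9=20
pd*depth=9*20=180


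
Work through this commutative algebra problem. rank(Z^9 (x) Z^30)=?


rank(M(x)N) = rank(M)*rank(N)
9*30 = 270


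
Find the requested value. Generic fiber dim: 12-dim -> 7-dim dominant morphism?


dim(fiber)=dim(X)-dim(Y)=12-7=5


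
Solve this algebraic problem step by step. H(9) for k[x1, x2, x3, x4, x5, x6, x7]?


C(d+n-1,n-1)=C(15,6)=5005


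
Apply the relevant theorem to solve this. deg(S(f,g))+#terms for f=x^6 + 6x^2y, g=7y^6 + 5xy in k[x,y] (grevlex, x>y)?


LT(f)=x^6, LT(g)=7y^6
lcm(LM)=x^6y^6
S(f,g) (scaled by 7 to clear denominators) = 7y^6*f - x^6*g = 42x^2y^7 - 5x^7y
2 terms, deg 9.
9+2=11


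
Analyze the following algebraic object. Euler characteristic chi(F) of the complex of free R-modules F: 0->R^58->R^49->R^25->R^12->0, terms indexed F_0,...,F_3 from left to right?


chi = sum (-1)^i * rank:
(-1)^0*58=58
(-1)^1*49=-49
(-1)^2*25=25
(-1)^3*12=-12
chi=22


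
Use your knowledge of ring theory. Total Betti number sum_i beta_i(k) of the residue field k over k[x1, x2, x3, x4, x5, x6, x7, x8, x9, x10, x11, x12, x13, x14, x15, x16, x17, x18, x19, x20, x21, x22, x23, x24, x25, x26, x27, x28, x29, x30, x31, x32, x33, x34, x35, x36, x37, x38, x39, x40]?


Koszul resolution: beta_i(k)=C(n,i), n=40
sum_i C(40,i) = 2^40 = 1099511627776


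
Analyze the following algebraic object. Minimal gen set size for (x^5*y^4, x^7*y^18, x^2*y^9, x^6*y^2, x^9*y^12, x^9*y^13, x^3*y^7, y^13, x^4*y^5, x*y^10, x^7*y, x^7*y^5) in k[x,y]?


Remove redundant (divisible by others).
x^9*y^12 redundant.
x^7*y^5 redundant.
x^7*y^18 redundant.
x^9*y^13 redundant.
Min: x^7*y, x^6*y^2, x^5*y^4, x^4*y^5, x^3*y^7, x^2*y^9, x*y^10, y^13
Count=8


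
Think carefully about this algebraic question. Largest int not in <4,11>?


gcd(4,11)=1 => F=ab-a-b=4*11-4-11=44-15=29


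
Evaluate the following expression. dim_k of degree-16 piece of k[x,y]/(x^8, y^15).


k[x,y], I = (x^8, y^15), d = 16
Need i < 8 and d-i < 15.
Range: 2 <= i <= 7.
H(16) = 6


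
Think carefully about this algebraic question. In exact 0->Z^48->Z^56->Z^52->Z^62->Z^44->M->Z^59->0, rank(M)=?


Alt sum=0:
(-1)^0*48 + (-1)^1*56 + (-1)^2*52 + (-1)^3*62 + (-1)^4*44 + (-1)^5*? + (-1)^6*59=0
rank(M)=85


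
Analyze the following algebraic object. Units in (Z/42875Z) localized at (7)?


Local ring = Z/343Z.
phi(343) = 7^2*(7-1) = 294


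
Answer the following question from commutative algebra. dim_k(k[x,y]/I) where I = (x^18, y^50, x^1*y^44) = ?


k[x,y]/I, I = (x^18, y^50, x^1*y^44)
Rect: 18x50=900. Corner: (18-1)x(50-44)=102.
dim = 900-102 = 798


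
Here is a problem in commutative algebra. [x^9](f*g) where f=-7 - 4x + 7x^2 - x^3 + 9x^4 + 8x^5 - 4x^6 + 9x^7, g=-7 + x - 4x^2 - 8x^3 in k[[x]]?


[x^9] = sum a_i*b_j, i+j=9
  -4*-8=32
  9*-4=-36
Sum=-4


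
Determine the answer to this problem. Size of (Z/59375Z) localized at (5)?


5-primary part: 59375=5^5*19
Size=5^5=3125


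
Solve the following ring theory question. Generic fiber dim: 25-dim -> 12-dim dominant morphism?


dim(fiber)=dim(X)-dim(Y)=25-12=13


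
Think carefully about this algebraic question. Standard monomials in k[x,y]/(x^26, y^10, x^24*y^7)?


k[x,y]/I, I = (x^26, y^10, x^24*y^7)
Rect: 26x10=260. Corner: (26-24)x(10-7)=6.
dim = 260-6 = 254


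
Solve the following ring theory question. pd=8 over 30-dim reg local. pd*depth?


pd+depth=30
depth=30-8=22
pd*depth=8*22=176


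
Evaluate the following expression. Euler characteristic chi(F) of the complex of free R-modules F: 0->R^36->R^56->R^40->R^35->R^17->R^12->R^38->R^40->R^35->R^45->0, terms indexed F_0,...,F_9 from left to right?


chi = sum (-1)^i * rank:
(-1)^0*36=36
(-1)^1*56=-56
(-1)^2*40=40
(-1)^3*35=-35
(-1)^4*17=17
(-1)^5*12=-12
(-1)^6*38=38
(-1)^7*40=-40
(-1)^8*35=35
(-1)^9*45=-45
chi=-22


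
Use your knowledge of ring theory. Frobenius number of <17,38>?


gcd(17,38)=1 => F=ab-a-b=17*38-17-38=646-55=591


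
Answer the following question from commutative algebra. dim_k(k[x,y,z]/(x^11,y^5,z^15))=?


Basis: x^iy^jz^k, i<11,j<5,k<15
11*5*15=825


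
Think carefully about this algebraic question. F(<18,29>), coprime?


gcd(18,29)=1 => F=ab-a-b=18*29-18-29=522-47=475


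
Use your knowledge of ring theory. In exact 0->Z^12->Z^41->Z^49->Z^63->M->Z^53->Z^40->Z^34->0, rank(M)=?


Alt sum=0:
(-1)^0*12 + (-1)^1*41 + (-1)^2*49 + (-1)^3*63 + (-1)^4*? + (-1)^5*53 + (-1)^6*40 + (-1)^7*34=0
rank(M)=90


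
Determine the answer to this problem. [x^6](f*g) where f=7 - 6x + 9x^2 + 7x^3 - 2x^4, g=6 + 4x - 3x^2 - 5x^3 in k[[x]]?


[x^6] = sum a_i*b_j, i+j=6
  7*-5=-35
  -2*-3=6
Sum=-29


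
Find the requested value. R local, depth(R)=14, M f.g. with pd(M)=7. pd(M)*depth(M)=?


pd+depth=14
depth=14-7=7
pd*depth=7*7=49


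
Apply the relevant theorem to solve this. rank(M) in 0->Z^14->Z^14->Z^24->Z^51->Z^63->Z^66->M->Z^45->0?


Alt sum=0:
(-1)^0*14 + (-1)^1*14 + (-1)^2*24 + (-1)^3*51 + (-1)^4*63 + (-1)^5*66 + (-1)^6*? + (-1)^7*45=0
rank(M)=75


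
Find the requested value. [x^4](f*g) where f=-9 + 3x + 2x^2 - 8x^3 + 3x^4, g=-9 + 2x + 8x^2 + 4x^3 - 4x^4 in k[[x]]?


[x^4] = sum a_i*b_j, i+j=4
  -9*-4=36
  3*4=12
  2*8=16
  -8*2=-16
  3*-9=-27
Sum=21


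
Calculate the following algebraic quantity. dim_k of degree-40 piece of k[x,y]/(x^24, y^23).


k[x,y], I = (x^24, y^23), d = 40
Need i < 24 and d-i < 23.
Range: 18 <= i <= 23.
H(40) = 6


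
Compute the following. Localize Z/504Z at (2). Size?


2-primary part: 504=2^3*63
Size=2^3=8


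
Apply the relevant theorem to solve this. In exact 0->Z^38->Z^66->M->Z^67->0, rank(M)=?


Alt sum=0:
(-1)^0*38 + (-1)^1*66 + (-1)^2*? + (-1)^3*67=0
rank(M)=95


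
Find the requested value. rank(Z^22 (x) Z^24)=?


rank(M(x)N) = rank(M)*rank(N)
22*24 = 528


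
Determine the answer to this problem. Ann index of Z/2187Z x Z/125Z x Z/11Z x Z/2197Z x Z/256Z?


Exponent = lcm of the cyclic orders; pairwise coprime => product.
3^7*5^3*11^1*13^3*2^8=2187*125*11*2197*256=1691303328000
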